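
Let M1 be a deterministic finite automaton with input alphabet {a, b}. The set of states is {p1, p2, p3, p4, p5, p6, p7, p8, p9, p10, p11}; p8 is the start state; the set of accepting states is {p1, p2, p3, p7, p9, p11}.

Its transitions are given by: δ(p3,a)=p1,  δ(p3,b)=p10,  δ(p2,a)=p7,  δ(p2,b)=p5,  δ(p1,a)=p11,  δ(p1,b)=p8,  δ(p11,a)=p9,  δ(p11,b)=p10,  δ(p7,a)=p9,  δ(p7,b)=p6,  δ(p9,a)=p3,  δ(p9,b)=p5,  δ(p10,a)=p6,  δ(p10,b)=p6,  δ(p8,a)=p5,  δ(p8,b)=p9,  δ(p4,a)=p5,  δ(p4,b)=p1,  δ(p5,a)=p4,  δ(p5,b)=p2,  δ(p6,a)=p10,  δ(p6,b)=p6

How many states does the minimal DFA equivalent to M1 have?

All states are reachable from the start state.
Initial partition by acceptance: {p1,p2,p3,p7,p9,p11} | {p4,p5,p6,p8,p10}.
Refine {p4,p5,p6,p8,p10} on symbol b: members go to different blocks, giving {p4,p5,p8} and {p6,p10}.
Split {p1,p2,p3,p7,p9,p11} by δ(·,b) → {p1,p2,p9} and {p3,p7,p11}.
The partition is now stable with 4 blocks: {p1,p2,p9} | {p4,p5,p8} | {p6,p10} | {p3,p7,p11}.

4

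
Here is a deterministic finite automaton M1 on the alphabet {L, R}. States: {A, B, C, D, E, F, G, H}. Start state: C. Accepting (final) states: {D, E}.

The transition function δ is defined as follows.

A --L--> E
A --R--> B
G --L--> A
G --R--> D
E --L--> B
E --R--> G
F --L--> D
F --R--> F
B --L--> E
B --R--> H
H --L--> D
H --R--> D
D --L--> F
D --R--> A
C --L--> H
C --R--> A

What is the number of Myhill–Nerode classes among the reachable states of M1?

8

Initial partition by acceptance: {D,E} | {A,B,C,F,G,H}.
Split {A,B,C,F,G,H} by δ(·,L) → {A,B,F,H} and {C,G}.
Refine {D,E} on symbol R: members go to different blocks, giving {D} and {E}.
On input L, block {A,B,F,H} splits into {A,B} and {F,H}.
Refine {A,B} on symbol R: members go to different blocks, giving {A} and {B}.
On input L, block {C,G} splits into {C} and {G}.
Refine {F,H} on symbol R: members go to different blocks, giving {F} and {H}.
Stable partition: {D} | {A} | {C} | {E} | {F} | {B} | {G} | {H} — 8 equivalence classes.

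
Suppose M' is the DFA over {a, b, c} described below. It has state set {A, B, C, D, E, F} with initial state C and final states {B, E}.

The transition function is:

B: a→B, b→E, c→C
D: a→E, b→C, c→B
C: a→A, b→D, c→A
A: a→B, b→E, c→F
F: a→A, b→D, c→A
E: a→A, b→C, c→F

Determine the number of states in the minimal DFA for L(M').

5

Every state is reachable, so we keep all 6.
P0 = {B,E} | {A,C,D,F}.
Split {B,E} by δ(·,a) → {B} and {E}.
On input a, block {A,C,D,F} splits into {C,F} and {A} and {D}.
The partition is now stable with 5 blocks: {B} | {C,F} | {E} | {A} | {D}.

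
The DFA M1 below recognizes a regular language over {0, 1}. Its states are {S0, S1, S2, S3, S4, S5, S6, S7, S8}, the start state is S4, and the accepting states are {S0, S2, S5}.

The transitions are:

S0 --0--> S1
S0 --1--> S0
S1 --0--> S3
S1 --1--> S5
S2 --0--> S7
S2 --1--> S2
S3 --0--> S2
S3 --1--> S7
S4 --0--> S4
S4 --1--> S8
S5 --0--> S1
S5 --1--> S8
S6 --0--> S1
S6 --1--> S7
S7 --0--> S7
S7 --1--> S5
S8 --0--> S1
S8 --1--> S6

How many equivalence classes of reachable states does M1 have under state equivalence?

8

First remove the unreachable states {S0}; 8 states remain.
Start with accepting vs non-accepting: {S2,S5} | {S1,S3,S4,S6,S7,S8}.
Refine {S2,S5} on symbol 1: members go to different blocks, giving {S2} and {S5}.
On input 0, block {S1,S3,S4,S6,S7,S8} splits into {S1,S4,S6,S7,S8} and {S3}.
Split {S1,S4,S6,S7,S8} by δ(·,0) → {S4,S6,S7,S8} and {S1}.
On input 0, block {S4,S6,S7,S8} splits into {S4,S7} and {S6,S8}.
Split {S4,S7} by δ(·,1) → {S4} and {S7}.
Split {S6,S8} by δ(·,1) → {S6} and {S8}.
Stable partition: {S2} | {S4} | {S5} | {S3} | {S1} | {S6} | {S7} | {S8} — 8 equivalence classes.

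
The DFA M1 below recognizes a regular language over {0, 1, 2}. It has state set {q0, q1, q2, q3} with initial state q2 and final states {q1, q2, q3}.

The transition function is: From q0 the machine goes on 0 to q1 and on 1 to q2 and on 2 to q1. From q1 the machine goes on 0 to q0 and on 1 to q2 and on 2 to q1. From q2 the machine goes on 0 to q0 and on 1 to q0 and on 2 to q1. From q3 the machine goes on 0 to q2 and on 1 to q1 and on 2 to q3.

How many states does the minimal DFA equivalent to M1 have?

Reachable states from the start: {q0,q1,q2}. Unreachable: {q3} — drop them.
P0 = {q1,q2} | {q0}.
On input 1, block {q1,q2} splits into {q1} and {q2}.
Stable partition: {q1} | {q0} | {q2} — 3 equivalence classes.

3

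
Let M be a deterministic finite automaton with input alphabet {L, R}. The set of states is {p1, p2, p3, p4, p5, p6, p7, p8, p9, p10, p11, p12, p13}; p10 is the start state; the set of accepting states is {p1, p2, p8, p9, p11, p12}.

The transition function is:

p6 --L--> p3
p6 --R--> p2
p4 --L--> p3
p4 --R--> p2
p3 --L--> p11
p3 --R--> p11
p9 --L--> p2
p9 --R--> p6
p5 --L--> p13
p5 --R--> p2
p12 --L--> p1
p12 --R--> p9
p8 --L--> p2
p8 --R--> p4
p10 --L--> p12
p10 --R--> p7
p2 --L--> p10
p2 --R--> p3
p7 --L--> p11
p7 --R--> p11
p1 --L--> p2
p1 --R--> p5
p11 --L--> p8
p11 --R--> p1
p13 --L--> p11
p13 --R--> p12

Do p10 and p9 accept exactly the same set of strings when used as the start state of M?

Every state is reachable, so we keep all 13.
P0 = {p1,p2,p8,p9,p11,p12} | {p3,p4,p5,p6,p7,p10,p13}.
Split {p1,p2,p8,p9,p11,p12} by δ(·,L) → {p1,p8,p9,p11,p12} and {p2}.
Split {p1,p8,p9,p11,p12} by δ(·,L) → {p1,p8,p9} and {p11,p12}.
Split {p3,p4,p5,p6,p7,p10,p13} by δ(·,L) → {p3,p7,p10,p13} and {p4,p5,p6}.
On input R, block {p3,p7,p10,p13} splits into {p3,p7,p13} and {p10}.
The partition is now stable with 6 blocks: {p1,p8,p9} | {p3,p7,p13} | {p2} | {p11,p12} | {p4,p5,p6} | {p10}.
p10 and p9 end up in different blocks, so they are distinguishable. For instance, the string 'ε' is accepted from only p9.

No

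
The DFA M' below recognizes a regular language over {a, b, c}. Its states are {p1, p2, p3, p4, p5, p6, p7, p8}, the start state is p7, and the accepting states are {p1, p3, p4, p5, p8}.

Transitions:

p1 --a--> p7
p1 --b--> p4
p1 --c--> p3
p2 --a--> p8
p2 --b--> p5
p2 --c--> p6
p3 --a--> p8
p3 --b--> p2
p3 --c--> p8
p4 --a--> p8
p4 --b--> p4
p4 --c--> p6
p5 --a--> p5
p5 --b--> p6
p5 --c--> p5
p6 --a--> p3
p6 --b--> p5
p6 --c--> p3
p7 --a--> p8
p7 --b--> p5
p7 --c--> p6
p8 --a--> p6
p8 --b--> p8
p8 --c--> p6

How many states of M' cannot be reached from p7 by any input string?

2

No path from p7 leads to p1, p4; the other 6 states are all reachable.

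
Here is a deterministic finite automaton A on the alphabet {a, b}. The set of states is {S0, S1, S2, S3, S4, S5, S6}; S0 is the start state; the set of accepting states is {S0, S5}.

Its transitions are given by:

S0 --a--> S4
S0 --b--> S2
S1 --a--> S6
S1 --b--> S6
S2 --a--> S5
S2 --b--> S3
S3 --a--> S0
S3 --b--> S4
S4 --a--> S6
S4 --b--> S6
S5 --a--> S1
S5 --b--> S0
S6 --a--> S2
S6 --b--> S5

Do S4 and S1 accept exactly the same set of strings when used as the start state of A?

Every state is reachable, so we keep all 7.
Start with accepting vs non-accepting: {S0,S5} | {S1,S2,S3,S4,S6}.
Split {S0,S5} by δ(·,b) → {S0} and {S5}.
Split {S1,S2,S3,S4,S6} by δ(·,a) → {S1,S4,S6} and {S2} and {S3}.
Split {S1,S4,S6} by δ(·,a) → {S1,S4} and {S6}.
No further refinement is possible. Final partition (6 blocks): {S0} | {S1,S4} | {S5} | {S2} | {S3} | {S6}.
S4 and S1 lie in the same block of the stable partition, so they are equivalent — no string distinguishes them.

Yes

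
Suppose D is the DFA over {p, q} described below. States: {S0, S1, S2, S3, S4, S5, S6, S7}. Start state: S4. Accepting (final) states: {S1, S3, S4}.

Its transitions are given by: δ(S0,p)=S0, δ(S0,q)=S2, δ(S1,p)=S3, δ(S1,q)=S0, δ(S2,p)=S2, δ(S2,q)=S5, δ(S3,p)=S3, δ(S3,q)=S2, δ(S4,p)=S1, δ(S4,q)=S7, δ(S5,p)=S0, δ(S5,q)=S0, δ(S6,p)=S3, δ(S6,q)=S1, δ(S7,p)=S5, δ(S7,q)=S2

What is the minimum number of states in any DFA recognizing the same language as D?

2

States {S6} cannot be reached from the start state, so discard them.
P0 = {S1,S3,S4} | {S0,S2,S5,S7}.
No further refinement is possible. Final partition (2 blocks): {S1,S3,S4} | {S0,S2,S5,S7}.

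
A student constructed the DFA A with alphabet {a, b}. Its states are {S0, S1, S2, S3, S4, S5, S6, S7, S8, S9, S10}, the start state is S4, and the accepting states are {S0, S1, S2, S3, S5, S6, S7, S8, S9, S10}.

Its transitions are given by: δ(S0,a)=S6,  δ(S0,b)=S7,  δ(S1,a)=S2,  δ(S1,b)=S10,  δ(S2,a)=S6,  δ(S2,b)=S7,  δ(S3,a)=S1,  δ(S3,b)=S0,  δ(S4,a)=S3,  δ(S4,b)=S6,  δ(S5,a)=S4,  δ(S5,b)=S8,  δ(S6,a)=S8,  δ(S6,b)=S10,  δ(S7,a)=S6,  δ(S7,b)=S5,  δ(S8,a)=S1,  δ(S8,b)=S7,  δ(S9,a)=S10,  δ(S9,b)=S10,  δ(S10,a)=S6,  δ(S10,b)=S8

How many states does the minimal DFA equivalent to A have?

6

First remove the unreachable states {S9}; 10 states remain.
Initial partition by acceptance: {S0,S1,S2,S3,S5,S6,S7,S8,S10} | {S4}.
Split {S0,S1,S2,S3,S5,S6,S7,S8,S10} by δ(·,a) → {S0,S1,S2,S3,S6,S7,S8,S10} and {S5}.
Refine {S0,S1,S2,S3,S6,S7,S8,S10} on symbol b: members go to different blocks, giving {S0,S1,S2,S3,S6,S8,S10} and {S7}.
Refine {S0,S1,S2,S3,S6,S8,S10} on symbol b: members go to different blocks, giving {S1,S3,S6,S10} and {S0,S2,S8}.
Split {S1,S3,S6,S10} by δ(·,a) → {S1,S6} and {S3,S10}.
No further refinement is possible. Final partition (6 blocks): {S1,S6} | {S4} | {S5} | {S7} | {S0,S2,S8} | {S3,S10}.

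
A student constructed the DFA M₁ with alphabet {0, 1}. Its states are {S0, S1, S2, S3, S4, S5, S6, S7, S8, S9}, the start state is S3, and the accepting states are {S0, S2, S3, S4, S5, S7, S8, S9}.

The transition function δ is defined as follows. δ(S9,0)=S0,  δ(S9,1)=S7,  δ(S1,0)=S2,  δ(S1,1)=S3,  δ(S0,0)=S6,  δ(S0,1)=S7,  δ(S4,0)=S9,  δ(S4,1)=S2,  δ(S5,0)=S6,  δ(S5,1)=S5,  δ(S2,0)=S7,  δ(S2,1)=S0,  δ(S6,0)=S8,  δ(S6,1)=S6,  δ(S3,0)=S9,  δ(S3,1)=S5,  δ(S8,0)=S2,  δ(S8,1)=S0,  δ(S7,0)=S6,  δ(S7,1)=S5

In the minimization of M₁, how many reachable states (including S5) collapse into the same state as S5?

States {S1,S4} cannot be reached from the start state, so discard them.
Start with accepting vs non-accepting: {S0,S2,S3,S5,S7,S8,S9} | {S6}.
Split {S0,S2,S3,S5,S7,S8,S9} by δ(·,0) → {S2,S3,S8,S9} and {S0,S5,S7}.
Refine {S2,S3,S8,S9} on symbol 0: members go to different blocks, giving {S2,S9} and {S3,S8}.
No further refinement is possible. Final partition (4 blocks): {S2,S9} | {S6} | {S0,S5,S7} | {S3,S8}.
The equivalence class containing S5 is {S0,S5,S7}, of size 3.

3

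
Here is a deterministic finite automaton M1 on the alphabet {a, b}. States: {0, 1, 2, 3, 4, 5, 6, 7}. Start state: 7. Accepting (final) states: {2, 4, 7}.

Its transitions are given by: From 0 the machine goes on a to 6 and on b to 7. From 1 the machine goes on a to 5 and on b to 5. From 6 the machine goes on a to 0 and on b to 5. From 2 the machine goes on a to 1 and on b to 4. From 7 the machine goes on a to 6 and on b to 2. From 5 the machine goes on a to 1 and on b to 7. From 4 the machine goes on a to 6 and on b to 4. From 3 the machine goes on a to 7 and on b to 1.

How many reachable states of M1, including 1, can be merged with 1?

2

First remove the unreachable states {3}; 7 states remain.
Initial partition by acceptance: {2,4,7} | {0,1,5,6}.
Split {0,1,5,6} by δ(·,b) → {0,5} and {1,6}.
No further refinement is possible. Final partition (3 blocks): {2,4,7} | {0,5} | {1,6}.
The equivalence class containing 1 is {1,6}, of size 2.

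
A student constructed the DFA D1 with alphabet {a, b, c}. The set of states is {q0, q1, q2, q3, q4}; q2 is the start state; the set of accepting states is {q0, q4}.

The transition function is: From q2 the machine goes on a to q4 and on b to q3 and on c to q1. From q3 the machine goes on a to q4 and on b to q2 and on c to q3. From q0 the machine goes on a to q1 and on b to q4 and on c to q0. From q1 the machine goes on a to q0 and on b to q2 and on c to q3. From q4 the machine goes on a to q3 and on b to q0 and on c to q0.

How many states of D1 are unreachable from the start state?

Every one of the 5 states is reachable from q2.

0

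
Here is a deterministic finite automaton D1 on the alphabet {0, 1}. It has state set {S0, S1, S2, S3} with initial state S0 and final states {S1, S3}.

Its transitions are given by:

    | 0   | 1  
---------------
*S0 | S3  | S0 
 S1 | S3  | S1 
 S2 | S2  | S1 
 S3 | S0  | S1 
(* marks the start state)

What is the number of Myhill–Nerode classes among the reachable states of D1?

Reachable states from the start: {S0,S1,S3}. Unreachable: {S2} — drop them.
Initial partition by acceptance: {S1,S3} | {S0}.
On input 0, block {S1,S3} splits into {S1} and {S3}.
Stable partition: {S1} | {S0} | {S3} — 3 equivalence classes.

3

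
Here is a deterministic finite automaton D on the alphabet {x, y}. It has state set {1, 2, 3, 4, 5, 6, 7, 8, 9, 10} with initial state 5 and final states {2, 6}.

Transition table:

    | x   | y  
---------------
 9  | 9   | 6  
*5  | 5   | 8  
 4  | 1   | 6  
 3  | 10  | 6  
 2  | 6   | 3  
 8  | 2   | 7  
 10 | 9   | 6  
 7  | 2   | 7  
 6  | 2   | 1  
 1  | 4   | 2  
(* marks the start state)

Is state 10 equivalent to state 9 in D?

Yes

Every state is reachable, so we keep all 10.
Start with accepting vs non-accepting: {2,6} | {1,3,4,5,7,8,9,10}.
On input x, block {1,3,4,5,7,8,9,10} splits into {1,3,4,5,9,10} and {7,8}.
Split {1,3,4,5,9,10} by δ(·,y) → {1,3,4,9,10} and {5}.
No further refinement is possible. Final partition (4 blocks): {2,6} | {1,3,4,9,10} | {7,8} | {5}.
10 and 9 lie in the same block of the stable partition, so they are equivalent — no string distinguishes them.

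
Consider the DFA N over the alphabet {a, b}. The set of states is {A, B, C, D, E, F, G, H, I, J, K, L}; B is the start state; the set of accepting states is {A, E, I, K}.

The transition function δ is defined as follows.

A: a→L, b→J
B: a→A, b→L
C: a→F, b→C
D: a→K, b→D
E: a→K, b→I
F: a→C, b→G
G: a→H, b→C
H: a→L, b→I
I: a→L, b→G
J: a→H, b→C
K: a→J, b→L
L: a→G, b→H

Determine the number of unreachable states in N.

3

BFS from B reaches {A, B, C, F, G, H, I, J, L}; the 3 state(s) D, E, K are never visited.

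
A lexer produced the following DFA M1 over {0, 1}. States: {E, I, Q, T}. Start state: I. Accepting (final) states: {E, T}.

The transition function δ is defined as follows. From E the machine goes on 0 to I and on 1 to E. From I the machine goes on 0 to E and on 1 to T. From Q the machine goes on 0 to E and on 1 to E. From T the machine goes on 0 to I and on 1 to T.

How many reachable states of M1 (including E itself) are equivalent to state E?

Reachable states from the start: {E,I,T}. Unreachable: {Q} — drop them.
Initial partition by acceptance: {E,T} | {I}.
No further refinement is possible. Final partition (2 blocks): {E,T} | {I}.
The equivalence class containing E is {E,T}, of size 2.

2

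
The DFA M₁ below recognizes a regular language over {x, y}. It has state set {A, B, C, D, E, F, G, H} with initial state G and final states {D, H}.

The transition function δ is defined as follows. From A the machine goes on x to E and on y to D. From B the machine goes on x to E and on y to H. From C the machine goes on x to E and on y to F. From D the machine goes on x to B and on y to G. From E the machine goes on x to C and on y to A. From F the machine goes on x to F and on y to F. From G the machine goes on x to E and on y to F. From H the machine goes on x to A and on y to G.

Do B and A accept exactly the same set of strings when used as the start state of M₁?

Every state is reachable, so we keep all 8.
Start with accepting vs non-accepting: {D,H} | {A,B,C,E,F,G}.
On input y, block {A,B,C,E,F,G} splits into {C,E,F,G} and {A,B}.
Split {C,E,F,G} by δ(·,y) → {C,F,G} and {E}.
Refine {C,F,G} on symbol x: members go to different blocks, giving {C,G} and {F}.
Stable partition: {D,H} | {C,G} | {A,B} | {E} | {F} — 5 equivalence classes.
B and A lie in the same block of the stable partition, so they are equivalent — no string distinguishes them.

Yes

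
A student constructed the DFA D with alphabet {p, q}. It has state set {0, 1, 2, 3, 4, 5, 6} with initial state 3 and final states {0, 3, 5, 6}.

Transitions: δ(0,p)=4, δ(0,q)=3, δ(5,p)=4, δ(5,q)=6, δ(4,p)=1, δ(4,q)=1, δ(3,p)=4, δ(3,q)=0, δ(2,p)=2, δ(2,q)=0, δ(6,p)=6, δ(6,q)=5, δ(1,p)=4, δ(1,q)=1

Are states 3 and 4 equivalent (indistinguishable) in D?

No

First remove the unreachable states {2,5,6}; 4 states remain.
Start with accepting vs non-accepting: {0,3} | {1,4}.
Stable partition: {0,3} | {1,4} — 2 equivalence classes.
3 and 4 end up in different blocks, so they are distinguishable. For instance, the string 'ε' is accepted from only 3.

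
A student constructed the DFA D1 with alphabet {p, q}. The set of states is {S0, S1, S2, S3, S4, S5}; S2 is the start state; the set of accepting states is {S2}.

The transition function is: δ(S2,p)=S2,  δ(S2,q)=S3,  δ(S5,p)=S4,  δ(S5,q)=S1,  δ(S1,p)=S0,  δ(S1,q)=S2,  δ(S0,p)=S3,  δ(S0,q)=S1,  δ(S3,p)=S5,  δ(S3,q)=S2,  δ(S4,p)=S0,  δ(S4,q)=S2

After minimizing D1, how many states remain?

3

All states are reachable from the start state.
Start with accepting vs non-accepting: {S2} | {S0,S1,S3,S4,S5}.
On input q, block {S0,S1,S3,S4,S5} splits into {S1,S3,S4} and {S0,S5}.
Stable partition: {S2} | {S1,S3,S4} | {S0,S5} — 3 equivalence classes.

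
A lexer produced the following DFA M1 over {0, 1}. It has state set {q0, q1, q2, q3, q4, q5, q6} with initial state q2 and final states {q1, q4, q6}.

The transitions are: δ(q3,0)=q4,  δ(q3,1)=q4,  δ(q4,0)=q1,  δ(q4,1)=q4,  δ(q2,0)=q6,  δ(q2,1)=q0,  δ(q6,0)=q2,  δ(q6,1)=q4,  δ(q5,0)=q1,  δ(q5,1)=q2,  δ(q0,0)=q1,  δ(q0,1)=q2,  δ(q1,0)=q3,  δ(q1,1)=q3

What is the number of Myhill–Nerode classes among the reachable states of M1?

States {q5} cannot be reached from the start state, so discard them.
Initial partition by acceptance: {q1,q4,q6} | {q0,q2,q3}.
On input 0, block {q1,q4,q6} splits into {q1,q6} and {q4}.
Refine {q1,q6} on symbol 1: members go to different blocks, giving {q1} and {q6}.
On input 0, block {q0,q2,q3} splits into {q0} and {q2} and {q3}.
Stable partition: {q1} | {q0} | {q4} | {q6} | {q2} | {q3} — 6 equivalence classes.

6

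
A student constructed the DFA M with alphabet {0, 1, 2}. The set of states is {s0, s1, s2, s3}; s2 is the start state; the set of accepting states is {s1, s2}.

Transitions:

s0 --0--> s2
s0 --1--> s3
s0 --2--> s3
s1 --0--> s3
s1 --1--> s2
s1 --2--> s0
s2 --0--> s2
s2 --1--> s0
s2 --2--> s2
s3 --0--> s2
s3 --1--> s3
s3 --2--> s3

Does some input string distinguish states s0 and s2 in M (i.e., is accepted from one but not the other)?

First remove the unreachable states {s1}; 3 states remain.
P0 = {s2} | {s0,s3}.
Stable partition: {s2} | {s0,s3} — 2 equivalence classes.
s0 and s2 end up in different blocks, so they are distinguishable. For instance, the string 'ε' is accepted from only s2.

Yes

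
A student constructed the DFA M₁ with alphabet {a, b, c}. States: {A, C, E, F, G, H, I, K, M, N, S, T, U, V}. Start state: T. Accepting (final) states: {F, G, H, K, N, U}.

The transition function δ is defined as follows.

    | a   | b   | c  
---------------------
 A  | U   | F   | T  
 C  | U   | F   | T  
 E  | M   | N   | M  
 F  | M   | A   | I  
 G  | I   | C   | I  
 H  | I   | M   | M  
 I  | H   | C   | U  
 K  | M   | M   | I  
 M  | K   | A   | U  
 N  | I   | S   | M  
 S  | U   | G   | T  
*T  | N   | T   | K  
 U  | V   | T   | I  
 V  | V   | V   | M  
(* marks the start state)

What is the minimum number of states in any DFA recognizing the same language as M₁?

7

States {E} cannot be reached from the start state, so discard them.
P0 = {F,G,H,K,N,U} | {A,C,I,M,S,T,V}.
Split {A,C,I,M,S,T,V} by δ(·,a) → {A,C,I,M,S,T} and {V}.
Refine {F,G,H,K,N,U} on symbol a: members go to different blocks, giving {F,G,H,K,N} and {U}.
Split {A,C,I,M,S,T} by δ(·,a) → {A,C,S} and {I,M,T}.
Split {F,G,H,K,N} by δ(·,b) → {F,G,N} and {H,K}.
Split {I,M,T} by δ(·,a) → {I,M} and {T}.
Stable partition: {F,G,N} | {A,C,S} | {V} | {U} | {I,M} | {H,K} | {T} — 7 equivalence classes.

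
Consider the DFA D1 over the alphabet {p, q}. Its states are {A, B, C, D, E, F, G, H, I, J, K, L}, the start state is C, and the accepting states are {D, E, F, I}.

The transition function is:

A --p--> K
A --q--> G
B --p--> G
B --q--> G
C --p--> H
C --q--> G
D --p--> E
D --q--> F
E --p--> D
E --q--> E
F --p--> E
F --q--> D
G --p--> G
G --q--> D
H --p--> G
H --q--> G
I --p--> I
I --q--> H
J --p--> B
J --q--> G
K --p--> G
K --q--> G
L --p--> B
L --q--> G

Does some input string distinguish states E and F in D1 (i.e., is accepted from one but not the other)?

First remove the unreachable states {A,B,I,J,K,L}; 6 states remain.
Initial partition by acceptance: {D,E,F} | {C,G,H}.
Refine {C,G,H} on symbol q: members go to different blocks, giving {C,H} and {G}.
On input p, block {C,H} splits into {C} and {H}.
No further refinement is possible. Final partition (4 blocks): {D,E,F} | {C} | {G} | {H}.
E and F lie in the same block of the stable partition, so they are equivalent — no string distinguishes them.

No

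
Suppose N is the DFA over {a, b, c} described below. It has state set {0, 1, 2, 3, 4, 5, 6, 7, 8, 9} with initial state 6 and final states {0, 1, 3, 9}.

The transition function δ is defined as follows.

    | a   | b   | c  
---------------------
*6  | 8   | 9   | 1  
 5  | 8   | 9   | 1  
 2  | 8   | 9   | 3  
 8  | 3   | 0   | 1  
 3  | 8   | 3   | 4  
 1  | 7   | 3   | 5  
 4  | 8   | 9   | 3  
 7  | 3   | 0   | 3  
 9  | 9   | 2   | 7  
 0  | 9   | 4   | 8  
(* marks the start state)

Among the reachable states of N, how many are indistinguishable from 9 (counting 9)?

2

Every state is reachable, so we keep all 10.
Start with accepting vs non-accepting: {0,1,3,9} | {2,4,5,6,7,8}.
Refine {0,1,3,9} on symbol a: members go to different blocks, giving {0,9} and {1,3}.
On input a, block {2,4,5,6,7,8} splits into {2,4,5,6} and {7,8}.
Stable partition: {0,9} | {2,4,5,6} | {1,3} | {7,8} — 4 equivalence classes.
The equivalence class containing 9 is {0,9}, of size 2.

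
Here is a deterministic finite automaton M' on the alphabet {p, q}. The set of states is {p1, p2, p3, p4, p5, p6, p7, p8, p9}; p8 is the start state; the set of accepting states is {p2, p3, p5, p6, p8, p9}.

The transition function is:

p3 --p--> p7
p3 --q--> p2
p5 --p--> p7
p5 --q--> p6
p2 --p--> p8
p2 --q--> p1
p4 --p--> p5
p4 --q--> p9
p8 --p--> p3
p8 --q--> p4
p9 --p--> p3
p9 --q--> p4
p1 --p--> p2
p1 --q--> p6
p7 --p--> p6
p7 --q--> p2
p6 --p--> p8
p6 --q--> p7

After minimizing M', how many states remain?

5

Start with accepting vs non-accepting: {p2,p3,p5,p6,p8,p9} | {p1,p4,p7}.
Split {p2,p3,p5,p6,p8,p9} by δ(·,p) → {p2,p6,p8,p9} and {p3,p5}.
Refine {p2,p6,p8,p9} on symbol p: members go to different blocks, giving {p2,p6} and {p8,p9}.
Split {p1,p4,p7} by δ(·,p) → {p1,p7} and {p4}.
The partition is now stable with 5 blocks: {p2,p6} | {p1,p7} | {p3,p5} | {p8,p9} | {p4}.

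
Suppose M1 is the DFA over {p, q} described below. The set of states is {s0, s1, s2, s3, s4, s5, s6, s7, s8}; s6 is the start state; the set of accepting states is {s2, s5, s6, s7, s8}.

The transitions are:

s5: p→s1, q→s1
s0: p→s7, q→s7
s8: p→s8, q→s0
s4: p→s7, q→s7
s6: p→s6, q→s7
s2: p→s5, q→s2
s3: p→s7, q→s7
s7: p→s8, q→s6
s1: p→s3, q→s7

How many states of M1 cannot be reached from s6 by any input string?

No path from s6 leads to s1, s2, s3, s4, s5; the other 4 states are all reachable.

5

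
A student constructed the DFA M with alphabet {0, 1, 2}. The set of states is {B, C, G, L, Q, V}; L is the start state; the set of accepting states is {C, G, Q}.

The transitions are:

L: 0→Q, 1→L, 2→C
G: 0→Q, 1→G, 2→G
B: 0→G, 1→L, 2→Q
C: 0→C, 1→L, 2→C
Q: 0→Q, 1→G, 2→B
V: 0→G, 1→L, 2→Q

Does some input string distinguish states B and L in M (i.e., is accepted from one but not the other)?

Yes

Reachable states from the start: {B,C,G,L,Q}. Unreachable: {V} — drop them.
Initial partition by acceptance: {C,G,Q} | {B,L}.
On input 1, block {C,G,Q} splits into {G,Q} and {C}.
On input 2, block {G,Q} splits into {Q} and {G}.
Split {B,L} by δ(·,0) → {L} and {B}.
No further refinement is possible. Final partition (5 blocks): {Q} | {L} | {C} | {G} | {B}.
B and L end up in different blocks, so they are distinguishable. For instance, the string '02' is accepted from only B.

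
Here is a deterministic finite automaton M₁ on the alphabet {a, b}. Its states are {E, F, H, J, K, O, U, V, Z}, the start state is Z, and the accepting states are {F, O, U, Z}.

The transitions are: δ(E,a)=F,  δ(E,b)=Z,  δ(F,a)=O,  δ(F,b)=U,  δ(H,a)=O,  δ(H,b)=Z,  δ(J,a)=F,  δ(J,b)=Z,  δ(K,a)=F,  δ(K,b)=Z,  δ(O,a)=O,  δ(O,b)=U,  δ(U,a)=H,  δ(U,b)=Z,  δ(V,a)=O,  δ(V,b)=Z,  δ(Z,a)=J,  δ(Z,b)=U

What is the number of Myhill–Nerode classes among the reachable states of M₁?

3

States {E,K,V} cannot be reached from the start state, so discard them.
Initial partition by acceptance: {F,O,U,Z} | {H,J}.
On input a, block {F,O,U,Z} splits into {F,O} and {U,Z}.
Stable partition: {F,O} | {H,J} | {U,Z} — 3 equivalence classes.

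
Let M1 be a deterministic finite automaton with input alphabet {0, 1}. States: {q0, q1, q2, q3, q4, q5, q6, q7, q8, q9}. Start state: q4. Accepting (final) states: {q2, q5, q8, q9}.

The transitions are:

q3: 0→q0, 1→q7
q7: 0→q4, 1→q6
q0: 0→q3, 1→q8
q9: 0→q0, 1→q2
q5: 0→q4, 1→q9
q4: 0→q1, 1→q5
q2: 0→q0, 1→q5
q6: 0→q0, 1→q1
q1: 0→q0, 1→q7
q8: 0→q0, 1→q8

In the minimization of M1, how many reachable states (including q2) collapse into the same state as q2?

4

Every state is reachable, so we keep all 10.
Start with accepting vs non-accepting: {q2,q5,q8,q9} | {q0,q1,q3,q4,q6,q7}.
Refine {q0,q1,q3,q4,q6,q7} on symbol 1: members go to different blocks, giving {q1,q3,q6,q7} and {q0,q4}.
No further refinement is possible. Final partition (3 blocks): {q2,q5,q8,q9} | {q1,q3,q6,q7} | {q0,q4}.
The equivalence class containing q2 is {q2,q5,q8,q9}, of size 4.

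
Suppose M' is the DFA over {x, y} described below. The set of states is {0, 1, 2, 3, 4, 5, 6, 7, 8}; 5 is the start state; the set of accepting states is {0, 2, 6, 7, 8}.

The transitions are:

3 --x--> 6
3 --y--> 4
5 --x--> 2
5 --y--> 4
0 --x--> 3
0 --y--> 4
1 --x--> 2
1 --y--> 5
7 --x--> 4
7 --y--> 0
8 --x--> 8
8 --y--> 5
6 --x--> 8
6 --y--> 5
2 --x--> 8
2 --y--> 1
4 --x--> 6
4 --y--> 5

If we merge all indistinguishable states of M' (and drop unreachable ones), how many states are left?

States {0,3,7} cannot be reached from the start state, so discard them.
P0 = {2,6,8} | {1,4,5}.
The partition is now stable with 2 blocks: {2,6,8} | {1,4,5}.

2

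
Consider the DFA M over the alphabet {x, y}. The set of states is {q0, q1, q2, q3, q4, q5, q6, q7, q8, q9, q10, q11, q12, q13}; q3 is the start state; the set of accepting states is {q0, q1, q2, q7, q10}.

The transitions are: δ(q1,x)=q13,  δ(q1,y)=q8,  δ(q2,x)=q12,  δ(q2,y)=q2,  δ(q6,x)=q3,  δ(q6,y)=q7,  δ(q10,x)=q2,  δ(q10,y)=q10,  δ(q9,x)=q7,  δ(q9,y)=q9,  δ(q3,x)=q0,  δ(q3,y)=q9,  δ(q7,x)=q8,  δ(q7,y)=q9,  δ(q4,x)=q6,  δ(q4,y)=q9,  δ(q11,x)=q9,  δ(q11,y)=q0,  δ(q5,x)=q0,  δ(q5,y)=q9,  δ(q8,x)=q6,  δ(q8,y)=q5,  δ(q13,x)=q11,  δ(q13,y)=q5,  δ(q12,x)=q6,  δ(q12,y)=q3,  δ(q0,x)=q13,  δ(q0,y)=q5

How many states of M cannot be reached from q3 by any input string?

No path from q3 leads to q1, q2, q4, q10, q12; the other 9 states are all reachable.

5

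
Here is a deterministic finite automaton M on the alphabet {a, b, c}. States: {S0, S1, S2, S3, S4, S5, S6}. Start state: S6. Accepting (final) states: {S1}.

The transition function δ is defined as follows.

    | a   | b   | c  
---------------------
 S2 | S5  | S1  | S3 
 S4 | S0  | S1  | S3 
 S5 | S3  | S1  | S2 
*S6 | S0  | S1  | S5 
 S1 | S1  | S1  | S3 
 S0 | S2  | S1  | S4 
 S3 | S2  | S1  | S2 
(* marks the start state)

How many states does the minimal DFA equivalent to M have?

2

Every state is reachable, so we keep all 7.
P0 = {S1} | {S0,S2,S3,S4,S5,S6}.
The partition is now stable with 2 blocks: {S1} | {S0,S2,S3,S4,S5,S6}.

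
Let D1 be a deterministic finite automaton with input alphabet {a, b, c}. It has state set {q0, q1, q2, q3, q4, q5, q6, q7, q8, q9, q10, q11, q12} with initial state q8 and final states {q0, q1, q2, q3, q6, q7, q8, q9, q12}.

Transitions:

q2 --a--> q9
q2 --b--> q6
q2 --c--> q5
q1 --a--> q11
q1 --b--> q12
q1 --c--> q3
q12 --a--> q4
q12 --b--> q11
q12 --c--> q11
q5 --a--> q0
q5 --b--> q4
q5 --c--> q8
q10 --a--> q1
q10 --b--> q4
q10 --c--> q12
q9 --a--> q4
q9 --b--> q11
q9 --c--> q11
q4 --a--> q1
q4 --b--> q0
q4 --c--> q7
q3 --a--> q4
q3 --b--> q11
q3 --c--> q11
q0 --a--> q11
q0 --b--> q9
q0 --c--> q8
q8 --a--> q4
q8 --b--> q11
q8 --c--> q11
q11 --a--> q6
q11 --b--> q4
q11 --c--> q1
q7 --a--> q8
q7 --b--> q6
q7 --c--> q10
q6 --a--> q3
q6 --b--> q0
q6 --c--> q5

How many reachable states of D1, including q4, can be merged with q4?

States {q2} cannot be reached from the start state, so discard them.
P0 = {q0,q1,q3,q6,q7,q8,q9,q12} | {q4,q5,q10,q11}.
On input a, block {q0,q1,q3,q6,q7,q8,q9,q12} splits into {q0,q1,q3,q8,q9,q12} and {q6,q7}.
Refine {q0,q1,q3,q8,q9,q12} on symbol b: members go to different blocks, giving {q3,q8,q9,q12} and {q0,q1}.
Refine {q4,q5,q10,q11} on symbol a: members go to different blocks, giving {q4,q5,q10} and {q11}.
Split {q4,q5,q10} by δ(·,b) → {q5,q10} and {q4}.
Refine {q6,q7} on symbol b: members go to different blocks, giving {q6} and {q7}.
The partition is now stable with 7 blocks: {q3,q8,q9,q12} | {q5,q10} | {q6} | {q0,q1} | {q11} | {q4} | {q7}.
The equivalence class containing q4 is {q4}, of size 1.

1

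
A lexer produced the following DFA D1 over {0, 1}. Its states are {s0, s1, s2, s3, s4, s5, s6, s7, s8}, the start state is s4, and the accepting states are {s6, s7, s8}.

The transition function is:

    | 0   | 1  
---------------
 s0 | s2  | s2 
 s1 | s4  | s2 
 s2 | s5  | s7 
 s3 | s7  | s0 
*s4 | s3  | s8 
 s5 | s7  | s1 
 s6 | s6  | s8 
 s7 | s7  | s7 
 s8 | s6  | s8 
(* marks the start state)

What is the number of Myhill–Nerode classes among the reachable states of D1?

Every state is reachable, so we keep all 9.
P0 = {s6,s7,s8} | {s0,s1,s2,s3,s4,s5}.
On input 0, block {s0,s1,s2,s3,s4,s5} splits into {s0,s1,s2,s4} and {s3,s5}.
On input 0, block {s0,s1,s2,s4} splits into {s0,s1} and {s2,s4}.
Stable partition: {s6,s7,s8} | {s0,s1} | {s3,s5} | {s2,s4} — 4 equivalence classes.

4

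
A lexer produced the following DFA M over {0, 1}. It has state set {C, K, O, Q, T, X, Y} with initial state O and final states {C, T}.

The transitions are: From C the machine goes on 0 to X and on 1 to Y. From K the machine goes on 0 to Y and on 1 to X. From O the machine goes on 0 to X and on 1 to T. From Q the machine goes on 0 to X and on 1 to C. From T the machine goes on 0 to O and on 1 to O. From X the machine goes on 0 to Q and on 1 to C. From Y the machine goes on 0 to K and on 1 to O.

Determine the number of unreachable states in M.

0

Exploring from O, all states are eventually visited, so none are unreachable.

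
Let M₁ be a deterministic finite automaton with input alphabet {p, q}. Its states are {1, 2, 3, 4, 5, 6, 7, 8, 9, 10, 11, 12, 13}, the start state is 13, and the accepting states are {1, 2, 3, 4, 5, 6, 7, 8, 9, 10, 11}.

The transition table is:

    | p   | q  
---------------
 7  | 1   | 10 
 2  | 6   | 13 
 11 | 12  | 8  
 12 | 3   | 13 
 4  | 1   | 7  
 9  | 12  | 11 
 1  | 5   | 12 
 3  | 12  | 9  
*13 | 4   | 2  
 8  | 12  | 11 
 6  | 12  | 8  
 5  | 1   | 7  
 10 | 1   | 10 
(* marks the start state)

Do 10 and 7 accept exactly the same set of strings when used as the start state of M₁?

All states are reachable from the start state.
P0 = {1,2,3,4,5,6,7,8,9,10,11} | {12,13}.
Refine {1,2,3,4,5,6,7,8,9,10,11} on symbol p: members go to different blocks, giving {1,2,4,5,7,10} and {3,6,8,9,11}.
On input p, block {1,2,4,5,7,10} splits into {1,4,5,7,10} and {2}.
On input q, block {1,4,5,7,10} splits into {4,5,7,10} and {1}.
On input p, block {12,13} splits into {12} and {13}.
The partition is now stable with 6 blocks: {4,5,7,10} | {12} | {3,6,8,9,11} | {2} | {1} | {13}.
10 and 7 lie in the same block of the stable partition, so they are equivalent — no string distinguishes them.

Yes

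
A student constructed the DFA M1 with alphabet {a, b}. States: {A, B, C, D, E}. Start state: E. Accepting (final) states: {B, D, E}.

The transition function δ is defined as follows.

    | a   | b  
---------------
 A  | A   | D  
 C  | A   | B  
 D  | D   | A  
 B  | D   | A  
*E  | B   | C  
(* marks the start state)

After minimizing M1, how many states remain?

2

All states are reachable from the start state.
Initial partition by acceptance: {B,D,E} | {A,C}.
Stable partition: {B,D,E} | {A,C} — 2 equivalence classes.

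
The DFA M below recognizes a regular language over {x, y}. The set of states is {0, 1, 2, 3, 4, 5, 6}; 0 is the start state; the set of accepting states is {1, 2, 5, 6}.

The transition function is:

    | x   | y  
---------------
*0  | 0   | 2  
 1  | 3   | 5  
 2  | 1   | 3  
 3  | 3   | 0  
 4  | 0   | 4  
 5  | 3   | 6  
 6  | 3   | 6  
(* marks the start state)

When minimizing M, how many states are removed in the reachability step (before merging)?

1

No path from 0 leads to 4; the other 6 states are all reachable.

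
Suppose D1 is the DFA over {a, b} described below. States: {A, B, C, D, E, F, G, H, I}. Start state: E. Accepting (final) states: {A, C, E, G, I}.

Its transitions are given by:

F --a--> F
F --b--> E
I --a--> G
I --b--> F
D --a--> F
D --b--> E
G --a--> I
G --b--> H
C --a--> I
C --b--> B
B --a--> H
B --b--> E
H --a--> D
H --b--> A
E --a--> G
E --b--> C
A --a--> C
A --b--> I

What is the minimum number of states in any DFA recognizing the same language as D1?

P0 = {A,C,E,G,I} | {B,D,F,H}.
Split {A,C,E,G,I} by δ(·,b) → {C,G,I} and {A,E}.
Stable partition: {C,G,I} | {B,D,F,H} | {A,E} — 3 equivalence classes.

3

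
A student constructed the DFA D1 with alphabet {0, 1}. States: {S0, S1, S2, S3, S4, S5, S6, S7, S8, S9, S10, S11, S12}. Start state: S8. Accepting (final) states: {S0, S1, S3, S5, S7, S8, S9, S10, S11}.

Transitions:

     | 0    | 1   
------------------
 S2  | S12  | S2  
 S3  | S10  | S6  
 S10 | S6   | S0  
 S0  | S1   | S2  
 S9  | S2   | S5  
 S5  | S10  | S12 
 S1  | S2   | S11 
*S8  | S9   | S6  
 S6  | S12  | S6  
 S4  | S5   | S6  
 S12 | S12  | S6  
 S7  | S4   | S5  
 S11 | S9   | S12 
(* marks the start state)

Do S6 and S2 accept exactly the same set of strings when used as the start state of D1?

First remove the unreachable states {S3,S4,S7}; 10 states remain.
Start with accepting vs non-accepting: {S0,S1,S5,S8,S9,S10,S11} | {S2,S6,S12}.
Refine {S0,S1,S5,S8,S9,S10,S11} on symbol 0: members go to different blocks, giving {S0,S5,S8,S11} and {S1,S9,S10}.
No further refinement is possible. Final partition (3 blocks): {S0,S5,S8,S11} | {S2,S6,S12} | {S1,S9,S10}.
S6 and S2 lie in the same block of the stable partition, so they are equivalent — no string distinguishes them.

Yes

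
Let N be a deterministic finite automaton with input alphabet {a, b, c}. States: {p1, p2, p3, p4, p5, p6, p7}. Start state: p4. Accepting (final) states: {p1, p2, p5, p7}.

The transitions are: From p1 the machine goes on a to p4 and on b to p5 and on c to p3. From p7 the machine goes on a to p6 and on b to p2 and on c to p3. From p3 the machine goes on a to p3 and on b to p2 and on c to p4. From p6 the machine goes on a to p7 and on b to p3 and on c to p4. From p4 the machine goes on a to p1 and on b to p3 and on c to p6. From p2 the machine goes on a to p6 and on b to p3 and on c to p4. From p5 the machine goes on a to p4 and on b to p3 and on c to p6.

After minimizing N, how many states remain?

Start with accepting vs non-accepting: {p1,p2,p5,p7} | {p3,p4,p6}.
Refine {p1,p2,p5,p7} on symbol b: members go to different blocks, giving {p1,p7} and {p2,p5}.
Split {p3,p4,p6} by δ(·,a) → {p4,p6} and {p3}.
Stable partition: {p1,p7} | {p4,p6} | {p2,p5} | {p3} — 4 equivalence classes.

4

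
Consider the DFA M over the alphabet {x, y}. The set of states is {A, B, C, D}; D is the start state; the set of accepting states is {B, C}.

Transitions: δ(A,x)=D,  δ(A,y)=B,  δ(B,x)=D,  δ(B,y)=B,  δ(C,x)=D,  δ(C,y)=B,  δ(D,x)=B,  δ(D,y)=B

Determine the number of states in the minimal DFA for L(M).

Reachable states from the start: {B,D}. Unreachable: {A,C} — drop them.
Start with accepting vs non-accepting: {B} | {D}.
Stable partition: {B} | {D} — 2 equivalence classes.

2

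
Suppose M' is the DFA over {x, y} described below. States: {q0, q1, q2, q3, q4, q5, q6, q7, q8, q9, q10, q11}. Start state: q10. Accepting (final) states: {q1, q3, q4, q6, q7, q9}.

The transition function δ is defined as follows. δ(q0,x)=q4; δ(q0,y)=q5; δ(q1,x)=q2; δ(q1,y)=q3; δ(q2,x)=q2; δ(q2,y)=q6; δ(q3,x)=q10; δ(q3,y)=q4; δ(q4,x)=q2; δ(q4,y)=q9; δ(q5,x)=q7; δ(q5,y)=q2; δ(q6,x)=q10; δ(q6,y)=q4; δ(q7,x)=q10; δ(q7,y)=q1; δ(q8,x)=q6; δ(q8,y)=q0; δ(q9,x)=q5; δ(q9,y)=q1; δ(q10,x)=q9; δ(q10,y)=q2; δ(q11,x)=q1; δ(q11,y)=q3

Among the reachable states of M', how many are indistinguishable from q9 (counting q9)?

States {q0,q8,q11} cannot be reached from the start state, so discard them.
Initial partition by acceptance: {q1,q3,q4,q6,q7,q9} | {q2,q5,q10}.
Refine {q2,q5,q10} on symbol x: members go to different blocks, giving {q5,q10} and {q2}.
Split {q1,q3,q4,q6,q7,q9} by δ(·,x) → {q3,q6,q7,q9} and {q1,q4}.
Stable partition: {q3,q6,q7,q9} | {q5,q10} | {q2} | {q1,q4} — 4 equivalence classes.
The equivalence class containing q9 is {q3,q6,q7,q9}, of size 4.

4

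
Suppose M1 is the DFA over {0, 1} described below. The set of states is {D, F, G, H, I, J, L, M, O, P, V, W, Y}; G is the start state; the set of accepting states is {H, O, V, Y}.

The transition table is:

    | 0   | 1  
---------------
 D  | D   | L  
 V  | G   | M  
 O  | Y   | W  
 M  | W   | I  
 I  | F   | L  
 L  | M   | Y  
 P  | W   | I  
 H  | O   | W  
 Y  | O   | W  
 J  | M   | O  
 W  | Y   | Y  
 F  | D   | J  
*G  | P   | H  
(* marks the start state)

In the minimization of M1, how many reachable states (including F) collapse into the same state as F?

First remove the unreachable states {V}; 12 states remain.
Initial partition by acceptance: {H,O,Y} | {D,F,G,I,J,L,M,P,W}.
Split {D,F,G,I,J,L,M,P,W} by δ(·,0) → {D,F,G,I,J,L,M,P} and {W}.
Refine {D,F,G,I,J,L,M,P} on symbol 0: members go to different blocks, giving {D,F,G,I,J,L} and {M,P}.
Split {D,F,G,I,J,L} by δ(·,0) → {G,J,L} and {D,F,I}.
The partition is now stable with 5 blocks: {H,O,Y} | {G,J,L} | {W} | {M,P} | {D,F,I}.
The equivalence class containing F is {D,F,I}, of size 3.

3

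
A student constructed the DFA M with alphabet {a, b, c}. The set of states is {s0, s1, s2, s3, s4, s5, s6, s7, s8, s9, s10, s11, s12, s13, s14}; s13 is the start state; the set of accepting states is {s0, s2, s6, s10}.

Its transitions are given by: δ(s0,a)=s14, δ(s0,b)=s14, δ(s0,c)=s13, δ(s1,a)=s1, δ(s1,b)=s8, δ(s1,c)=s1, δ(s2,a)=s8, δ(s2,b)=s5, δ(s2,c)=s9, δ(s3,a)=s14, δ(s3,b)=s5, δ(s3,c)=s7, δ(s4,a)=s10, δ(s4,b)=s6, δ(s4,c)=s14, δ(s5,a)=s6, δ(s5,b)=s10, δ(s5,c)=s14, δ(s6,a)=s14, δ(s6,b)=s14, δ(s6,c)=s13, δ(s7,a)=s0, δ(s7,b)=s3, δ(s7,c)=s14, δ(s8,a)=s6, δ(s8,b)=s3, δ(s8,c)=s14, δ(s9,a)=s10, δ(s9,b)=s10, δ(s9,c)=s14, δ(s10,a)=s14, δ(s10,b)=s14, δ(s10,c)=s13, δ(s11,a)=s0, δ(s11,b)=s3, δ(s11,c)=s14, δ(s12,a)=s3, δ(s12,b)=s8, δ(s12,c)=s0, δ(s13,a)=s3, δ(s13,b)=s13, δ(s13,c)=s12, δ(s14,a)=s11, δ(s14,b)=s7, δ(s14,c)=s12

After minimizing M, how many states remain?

First remove the unreachable states {s1,s2,s4,s9}; 11 states remain.
P0 = {s0,s6,s10} | {s3,s5,s7,s8,s11,s12,s13,s14}.
Split {s3,s5,s7,s8,s11,s12,s13,s14} by δ(·,a) → {s3,s12,s13,s14} and {s5,s7,s8,s11}.
Refine {s3,s12,s13,s14} on symbol a: members go to different blocks, giving {s3,s12,s13} and {s14}.
On input a, block {s3,s12,s13} splits into {s12,s13} and {s3}.
Refine {s12,s13} on symbol b: members go to different blocks, giving {s12} and {s13}.
On input b, block {s5,s7,s8,s11} splits into {s7,s8,s11} and {s5}.
Stable partition: {s0,s6,s10} | {s12} | {s7,s8,s11} | {s14} | {s3} | {s13} | {s5} — 7 equivalence classes.

7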